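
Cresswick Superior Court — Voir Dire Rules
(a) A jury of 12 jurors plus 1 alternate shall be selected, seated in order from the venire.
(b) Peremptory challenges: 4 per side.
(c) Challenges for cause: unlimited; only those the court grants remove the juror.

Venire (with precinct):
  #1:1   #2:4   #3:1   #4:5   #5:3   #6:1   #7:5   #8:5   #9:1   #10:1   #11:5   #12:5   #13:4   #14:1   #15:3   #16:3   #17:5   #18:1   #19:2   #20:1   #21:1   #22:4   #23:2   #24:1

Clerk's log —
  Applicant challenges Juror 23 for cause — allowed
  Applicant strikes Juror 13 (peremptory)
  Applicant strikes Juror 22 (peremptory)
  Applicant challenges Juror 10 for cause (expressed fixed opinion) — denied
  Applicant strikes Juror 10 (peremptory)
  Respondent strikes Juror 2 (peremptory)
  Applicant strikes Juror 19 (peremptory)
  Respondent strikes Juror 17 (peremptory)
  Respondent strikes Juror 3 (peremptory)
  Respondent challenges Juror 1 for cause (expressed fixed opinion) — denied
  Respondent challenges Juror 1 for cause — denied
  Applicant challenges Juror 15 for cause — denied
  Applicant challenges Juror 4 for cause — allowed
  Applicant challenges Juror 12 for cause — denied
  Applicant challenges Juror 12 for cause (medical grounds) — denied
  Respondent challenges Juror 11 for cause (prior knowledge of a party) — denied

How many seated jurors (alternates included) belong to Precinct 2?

0

Removed: #2, #3, #4, #10, #13, #17, #19, #22, #23.
Seated (13 incl. alternates): #1, #5, #6, #7, #8, #9, #11, #12, #14, #15, #16, #18, #20.
None of those are in Precinct 2 → 0.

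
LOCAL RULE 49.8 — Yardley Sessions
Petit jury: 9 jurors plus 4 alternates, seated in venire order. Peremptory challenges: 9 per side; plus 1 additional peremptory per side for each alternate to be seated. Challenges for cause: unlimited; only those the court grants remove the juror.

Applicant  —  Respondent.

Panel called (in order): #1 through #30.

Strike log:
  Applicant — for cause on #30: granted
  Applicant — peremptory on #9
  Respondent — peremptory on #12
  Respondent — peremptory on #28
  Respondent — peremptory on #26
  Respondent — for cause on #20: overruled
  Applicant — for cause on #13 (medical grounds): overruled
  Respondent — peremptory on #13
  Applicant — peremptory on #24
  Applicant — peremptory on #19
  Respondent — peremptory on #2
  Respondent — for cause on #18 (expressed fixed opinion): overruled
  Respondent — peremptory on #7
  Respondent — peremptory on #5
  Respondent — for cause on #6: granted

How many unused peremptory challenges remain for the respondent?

6

Respondent allotment: 9 base + 1 × 4 alternates = 13.
Respondent peremptories used: #12, #28, #26, #13, #2, #7, #5 — 7 (for-cause on #20, #18, #6 don't count).
Remaining: 13 − 7 = 6.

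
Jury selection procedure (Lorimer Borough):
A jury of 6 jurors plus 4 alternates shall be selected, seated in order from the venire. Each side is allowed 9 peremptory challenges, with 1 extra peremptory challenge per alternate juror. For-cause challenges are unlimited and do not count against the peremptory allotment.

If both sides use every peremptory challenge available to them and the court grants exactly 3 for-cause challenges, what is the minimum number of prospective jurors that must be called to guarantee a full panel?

39

Seats to fill: 6 + 4 alternates = 10.
Peremptories: 9 + 1×4 = 13 per side × 2 sides = 26.
For-cause removals: 3.
Minimum venire: 10 + 26 + 3 = 39.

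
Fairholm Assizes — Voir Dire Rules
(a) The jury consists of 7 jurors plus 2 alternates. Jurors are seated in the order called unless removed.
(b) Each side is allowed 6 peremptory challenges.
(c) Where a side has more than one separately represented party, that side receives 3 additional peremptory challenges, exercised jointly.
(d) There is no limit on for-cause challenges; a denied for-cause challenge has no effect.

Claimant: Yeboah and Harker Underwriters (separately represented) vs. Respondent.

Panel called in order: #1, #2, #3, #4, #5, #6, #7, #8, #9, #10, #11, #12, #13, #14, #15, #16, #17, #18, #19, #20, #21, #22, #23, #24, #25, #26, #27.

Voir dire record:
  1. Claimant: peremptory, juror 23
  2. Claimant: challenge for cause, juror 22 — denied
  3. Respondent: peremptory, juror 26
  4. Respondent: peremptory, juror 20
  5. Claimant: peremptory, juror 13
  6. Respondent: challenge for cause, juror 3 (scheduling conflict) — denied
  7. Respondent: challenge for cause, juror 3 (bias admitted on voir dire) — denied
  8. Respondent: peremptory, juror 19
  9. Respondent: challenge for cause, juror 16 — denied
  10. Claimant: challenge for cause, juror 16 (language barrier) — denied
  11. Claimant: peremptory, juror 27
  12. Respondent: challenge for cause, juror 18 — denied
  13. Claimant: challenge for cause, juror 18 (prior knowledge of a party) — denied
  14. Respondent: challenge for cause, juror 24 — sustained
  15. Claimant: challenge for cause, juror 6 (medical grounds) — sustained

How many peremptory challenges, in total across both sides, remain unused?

Claimant allotment: 6 base + 3 multi-party = 9. Respondent allotment: 6.
Claimant peremptories used: #23, #13, #27 — 3 (for-cause on #22, #16, #18, #6 don't count).
Respondent peremptories used: #26, #20, #19 — 3 (for-cause on #3, #3, #16, #18, #24 don't count).
Remaining: (9 − 3) + (6 − 3) = 9.

9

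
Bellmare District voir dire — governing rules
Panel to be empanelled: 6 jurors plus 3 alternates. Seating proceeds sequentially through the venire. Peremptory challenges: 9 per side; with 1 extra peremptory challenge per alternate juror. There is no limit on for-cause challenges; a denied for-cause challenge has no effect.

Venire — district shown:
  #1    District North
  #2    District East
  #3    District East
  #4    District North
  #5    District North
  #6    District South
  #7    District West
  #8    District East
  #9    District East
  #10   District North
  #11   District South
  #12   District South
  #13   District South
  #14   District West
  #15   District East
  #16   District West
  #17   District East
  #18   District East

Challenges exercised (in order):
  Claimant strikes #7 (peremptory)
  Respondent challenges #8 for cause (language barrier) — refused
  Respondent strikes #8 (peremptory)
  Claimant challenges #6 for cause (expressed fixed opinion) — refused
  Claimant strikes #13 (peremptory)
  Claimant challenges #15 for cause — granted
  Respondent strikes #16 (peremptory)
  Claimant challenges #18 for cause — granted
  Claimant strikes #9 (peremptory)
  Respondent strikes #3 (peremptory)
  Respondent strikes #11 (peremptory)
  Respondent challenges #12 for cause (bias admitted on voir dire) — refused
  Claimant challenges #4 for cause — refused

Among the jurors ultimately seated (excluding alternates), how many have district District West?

0

Removed: #3, #7, #8, #9, #11, #13, #15, #16, #18.
Seated jurors 1–6: #1, #2, #4, #5, #6, #10 (alternates #12, #14, #17 not counted).
None of those are in District West → 0.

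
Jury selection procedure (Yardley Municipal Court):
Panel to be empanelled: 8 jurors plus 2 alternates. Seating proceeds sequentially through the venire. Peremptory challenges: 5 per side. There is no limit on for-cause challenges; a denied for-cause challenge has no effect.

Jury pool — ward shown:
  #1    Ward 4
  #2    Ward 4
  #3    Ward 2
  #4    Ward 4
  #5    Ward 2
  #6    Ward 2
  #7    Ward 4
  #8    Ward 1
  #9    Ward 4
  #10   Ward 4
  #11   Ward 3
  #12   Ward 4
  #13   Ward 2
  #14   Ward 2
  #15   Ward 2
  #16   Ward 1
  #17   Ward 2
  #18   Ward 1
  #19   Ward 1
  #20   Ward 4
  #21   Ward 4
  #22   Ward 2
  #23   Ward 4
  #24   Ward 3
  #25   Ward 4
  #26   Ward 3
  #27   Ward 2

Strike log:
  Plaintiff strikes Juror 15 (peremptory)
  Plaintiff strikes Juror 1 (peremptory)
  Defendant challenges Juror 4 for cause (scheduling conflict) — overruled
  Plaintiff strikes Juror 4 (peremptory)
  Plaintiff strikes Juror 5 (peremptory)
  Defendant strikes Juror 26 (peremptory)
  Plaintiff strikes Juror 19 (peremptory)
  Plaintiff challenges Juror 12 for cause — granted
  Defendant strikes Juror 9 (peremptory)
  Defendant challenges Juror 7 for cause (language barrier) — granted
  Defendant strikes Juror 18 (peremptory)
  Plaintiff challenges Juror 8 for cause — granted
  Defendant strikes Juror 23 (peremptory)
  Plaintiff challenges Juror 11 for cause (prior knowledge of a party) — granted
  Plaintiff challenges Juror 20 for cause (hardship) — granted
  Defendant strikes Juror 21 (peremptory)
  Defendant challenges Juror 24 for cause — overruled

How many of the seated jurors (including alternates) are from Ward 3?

Removed: #1, #4, #5, #7, #8, #9, #11, #12, #15, #18, #19, #20, #21, #23, #26.
Seated (10 incl. alternates): #2, #3, #6, #10, #13, #14, #16, #17, #22, #24.
Of those, in Ward 3: #24 → 1.

1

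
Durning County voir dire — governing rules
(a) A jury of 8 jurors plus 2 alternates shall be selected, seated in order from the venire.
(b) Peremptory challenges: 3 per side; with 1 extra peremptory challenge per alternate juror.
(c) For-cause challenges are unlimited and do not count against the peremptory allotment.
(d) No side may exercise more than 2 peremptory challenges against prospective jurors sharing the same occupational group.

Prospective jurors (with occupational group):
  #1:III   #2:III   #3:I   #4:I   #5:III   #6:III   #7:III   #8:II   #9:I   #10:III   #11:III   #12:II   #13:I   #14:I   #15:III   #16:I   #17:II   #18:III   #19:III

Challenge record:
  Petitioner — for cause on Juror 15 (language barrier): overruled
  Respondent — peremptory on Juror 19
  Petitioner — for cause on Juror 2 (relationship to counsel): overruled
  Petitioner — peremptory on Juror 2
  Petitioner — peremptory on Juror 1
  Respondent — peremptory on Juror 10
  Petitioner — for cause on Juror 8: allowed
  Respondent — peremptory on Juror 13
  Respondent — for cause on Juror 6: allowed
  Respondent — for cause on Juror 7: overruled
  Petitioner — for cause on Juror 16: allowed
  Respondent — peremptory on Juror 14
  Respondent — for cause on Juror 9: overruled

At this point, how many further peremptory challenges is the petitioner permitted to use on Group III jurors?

0

Petitioner peremptories so far: #2, #1 — 2 of 5 used, 3 left overall.
Against Group III: #2, #1 — 2 used; per-group cap 2 leaves 0.
Binding limit: min(3, 0) = 0.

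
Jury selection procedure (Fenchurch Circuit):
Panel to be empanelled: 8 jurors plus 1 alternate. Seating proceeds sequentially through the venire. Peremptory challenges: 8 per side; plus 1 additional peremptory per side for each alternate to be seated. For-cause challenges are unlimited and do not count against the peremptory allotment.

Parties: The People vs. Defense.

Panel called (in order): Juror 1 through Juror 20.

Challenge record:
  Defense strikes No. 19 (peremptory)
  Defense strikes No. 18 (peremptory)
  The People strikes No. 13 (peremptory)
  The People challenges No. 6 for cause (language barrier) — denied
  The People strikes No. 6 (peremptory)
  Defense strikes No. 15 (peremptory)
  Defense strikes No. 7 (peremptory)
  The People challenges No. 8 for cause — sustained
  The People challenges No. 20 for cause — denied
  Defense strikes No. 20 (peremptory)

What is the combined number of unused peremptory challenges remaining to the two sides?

The People allotment: 8 base + 1 × 1 alternate = 9. Defense allotment: 8 base + 1 × 1 alternate = 9.
The People peremptories used: #13, #6 — 2 (for-cause on #6, #8, #20 don't count).
Defense peremptories used: #19, #18, #15, #7, #20 — 5.
Remaining: (9 − 2) + (9 − 5) = 11.

11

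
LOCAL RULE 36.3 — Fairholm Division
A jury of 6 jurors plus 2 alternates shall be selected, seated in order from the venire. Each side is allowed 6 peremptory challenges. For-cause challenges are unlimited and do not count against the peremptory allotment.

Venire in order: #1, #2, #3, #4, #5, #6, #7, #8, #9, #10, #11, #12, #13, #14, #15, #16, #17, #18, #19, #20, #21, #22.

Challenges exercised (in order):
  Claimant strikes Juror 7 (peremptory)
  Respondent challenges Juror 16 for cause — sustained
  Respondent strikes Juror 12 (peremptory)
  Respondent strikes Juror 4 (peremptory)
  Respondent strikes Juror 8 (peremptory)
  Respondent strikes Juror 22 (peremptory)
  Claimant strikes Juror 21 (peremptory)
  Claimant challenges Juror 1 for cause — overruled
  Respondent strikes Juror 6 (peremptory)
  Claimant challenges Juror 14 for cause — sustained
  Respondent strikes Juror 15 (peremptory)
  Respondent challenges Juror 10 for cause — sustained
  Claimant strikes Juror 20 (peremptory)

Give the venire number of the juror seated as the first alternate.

Removed: #4, #6, #7, #8, #10, #12, #14, #15, #16, #20, #21, #22. (#1 stays — for-cause denied.)
Seating in order: seats 1–6 → #1, #2, #3, #5, #9, #11; alternates → #13, #17.
So alternate 1 is #13.

13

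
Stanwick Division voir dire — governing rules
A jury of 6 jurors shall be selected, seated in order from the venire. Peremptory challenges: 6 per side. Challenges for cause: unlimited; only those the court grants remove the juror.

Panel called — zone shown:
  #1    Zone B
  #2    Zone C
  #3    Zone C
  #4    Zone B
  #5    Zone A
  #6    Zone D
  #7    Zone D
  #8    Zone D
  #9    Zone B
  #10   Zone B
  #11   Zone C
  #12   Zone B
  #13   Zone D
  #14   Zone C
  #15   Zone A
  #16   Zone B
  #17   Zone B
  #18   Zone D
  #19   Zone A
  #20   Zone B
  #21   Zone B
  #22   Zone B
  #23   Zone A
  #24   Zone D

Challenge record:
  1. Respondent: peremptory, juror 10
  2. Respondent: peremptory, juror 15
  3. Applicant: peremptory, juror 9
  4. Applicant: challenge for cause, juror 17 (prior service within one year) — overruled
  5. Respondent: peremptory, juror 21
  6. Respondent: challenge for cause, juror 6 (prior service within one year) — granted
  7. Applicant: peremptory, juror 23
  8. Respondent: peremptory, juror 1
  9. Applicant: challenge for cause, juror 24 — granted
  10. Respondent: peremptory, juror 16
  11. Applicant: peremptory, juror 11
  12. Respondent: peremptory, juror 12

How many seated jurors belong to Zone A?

1

Removed: #1, #6, #9, #10, #11, #12, #15, #16, #21, #23, #24.
Seated jurors 1–6: #2, #3, #4, #5, #7, #8.
Of those, in Zone A: #5 → 1.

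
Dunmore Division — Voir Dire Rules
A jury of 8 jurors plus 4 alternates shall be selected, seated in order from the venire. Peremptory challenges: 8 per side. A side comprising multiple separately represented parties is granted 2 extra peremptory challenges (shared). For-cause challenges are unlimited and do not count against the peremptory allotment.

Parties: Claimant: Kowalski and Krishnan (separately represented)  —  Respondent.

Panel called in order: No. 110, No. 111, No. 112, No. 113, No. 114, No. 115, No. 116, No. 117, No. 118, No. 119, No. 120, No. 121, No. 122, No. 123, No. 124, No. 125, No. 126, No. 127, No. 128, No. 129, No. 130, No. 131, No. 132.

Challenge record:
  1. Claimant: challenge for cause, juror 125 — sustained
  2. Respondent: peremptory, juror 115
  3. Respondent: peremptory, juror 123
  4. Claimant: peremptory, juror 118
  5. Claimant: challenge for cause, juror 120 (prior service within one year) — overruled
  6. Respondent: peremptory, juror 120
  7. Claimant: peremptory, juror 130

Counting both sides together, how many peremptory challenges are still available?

Claimant allotment: 8 base + 2 multi-party = 10. Respondent allotment: 8.
Claimant peremptories used: #118, #130 — 2 (for-cause on #125, #120 don't count).
Respondent peremptories used: #115, #123, #120 — 3.
Remaining: (10 − 2) + (8 − 3) = 13.

13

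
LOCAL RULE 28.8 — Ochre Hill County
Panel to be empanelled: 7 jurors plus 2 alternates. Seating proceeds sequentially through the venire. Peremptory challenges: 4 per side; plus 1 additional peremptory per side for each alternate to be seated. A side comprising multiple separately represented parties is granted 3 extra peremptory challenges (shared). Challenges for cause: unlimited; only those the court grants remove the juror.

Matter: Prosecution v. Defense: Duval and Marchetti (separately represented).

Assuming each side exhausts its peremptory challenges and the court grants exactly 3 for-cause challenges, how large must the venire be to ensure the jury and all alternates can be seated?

27

Seats to fill: 7 + 2 alternates = 9.
Peremptories — Prosecution: 4 + 1×2 = 6; Defense: 4 + 1×2 + 3 = 9; total 15.
For-cause removals: 3.
Minimum venire: 9 + 15 + 3 = 27.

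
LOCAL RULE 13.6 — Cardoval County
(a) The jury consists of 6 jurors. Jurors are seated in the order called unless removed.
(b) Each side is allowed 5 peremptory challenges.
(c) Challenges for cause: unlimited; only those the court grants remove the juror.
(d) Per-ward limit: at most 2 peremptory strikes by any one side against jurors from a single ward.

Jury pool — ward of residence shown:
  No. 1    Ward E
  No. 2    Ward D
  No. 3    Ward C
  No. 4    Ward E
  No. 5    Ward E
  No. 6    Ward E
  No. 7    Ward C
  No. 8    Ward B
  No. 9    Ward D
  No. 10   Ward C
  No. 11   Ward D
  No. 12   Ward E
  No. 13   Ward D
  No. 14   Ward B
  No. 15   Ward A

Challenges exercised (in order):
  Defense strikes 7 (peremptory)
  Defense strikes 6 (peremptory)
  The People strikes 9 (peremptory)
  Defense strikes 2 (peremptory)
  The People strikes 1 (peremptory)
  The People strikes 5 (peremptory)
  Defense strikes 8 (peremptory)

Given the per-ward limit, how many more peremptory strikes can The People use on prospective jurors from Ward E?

0

The People peremptories so far: #9, #1, #5 — 3 of 5 used, 2 left overall.
Against Ward E: #1, #5 — 2 used; per-ward cap 2 leaves 0.
Binding limit: min(2, 0) = 0.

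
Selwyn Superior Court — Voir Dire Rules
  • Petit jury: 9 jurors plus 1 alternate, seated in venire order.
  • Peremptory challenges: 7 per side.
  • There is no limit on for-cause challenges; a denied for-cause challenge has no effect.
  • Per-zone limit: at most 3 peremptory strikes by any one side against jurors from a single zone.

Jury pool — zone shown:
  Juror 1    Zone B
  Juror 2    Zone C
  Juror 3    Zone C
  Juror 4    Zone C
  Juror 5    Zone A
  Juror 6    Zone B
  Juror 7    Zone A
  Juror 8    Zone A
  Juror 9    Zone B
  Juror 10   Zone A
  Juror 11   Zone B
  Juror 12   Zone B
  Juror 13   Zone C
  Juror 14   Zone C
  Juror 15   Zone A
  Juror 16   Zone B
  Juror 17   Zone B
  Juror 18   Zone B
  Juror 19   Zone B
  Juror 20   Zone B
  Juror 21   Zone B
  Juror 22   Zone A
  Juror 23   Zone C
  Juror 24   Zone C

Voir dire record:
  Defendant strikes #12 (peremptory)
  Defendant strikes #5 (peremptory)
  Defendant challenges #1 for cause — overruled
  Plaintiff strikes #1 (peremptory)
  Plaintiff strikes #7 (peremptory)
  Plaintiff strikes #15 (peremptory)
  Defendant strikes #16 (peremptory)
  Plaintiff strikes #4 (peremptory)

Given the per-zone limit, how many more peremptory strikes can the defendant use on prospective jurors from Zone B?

Defendant peremptories so far: #12, #5, #16 — 3 of 7 used, 4 left overall.
Against Zone B: #12, #16 — 2 used; per-zone cap 3 leaves 1.
Binding limit: min(4, 1) = 1.

1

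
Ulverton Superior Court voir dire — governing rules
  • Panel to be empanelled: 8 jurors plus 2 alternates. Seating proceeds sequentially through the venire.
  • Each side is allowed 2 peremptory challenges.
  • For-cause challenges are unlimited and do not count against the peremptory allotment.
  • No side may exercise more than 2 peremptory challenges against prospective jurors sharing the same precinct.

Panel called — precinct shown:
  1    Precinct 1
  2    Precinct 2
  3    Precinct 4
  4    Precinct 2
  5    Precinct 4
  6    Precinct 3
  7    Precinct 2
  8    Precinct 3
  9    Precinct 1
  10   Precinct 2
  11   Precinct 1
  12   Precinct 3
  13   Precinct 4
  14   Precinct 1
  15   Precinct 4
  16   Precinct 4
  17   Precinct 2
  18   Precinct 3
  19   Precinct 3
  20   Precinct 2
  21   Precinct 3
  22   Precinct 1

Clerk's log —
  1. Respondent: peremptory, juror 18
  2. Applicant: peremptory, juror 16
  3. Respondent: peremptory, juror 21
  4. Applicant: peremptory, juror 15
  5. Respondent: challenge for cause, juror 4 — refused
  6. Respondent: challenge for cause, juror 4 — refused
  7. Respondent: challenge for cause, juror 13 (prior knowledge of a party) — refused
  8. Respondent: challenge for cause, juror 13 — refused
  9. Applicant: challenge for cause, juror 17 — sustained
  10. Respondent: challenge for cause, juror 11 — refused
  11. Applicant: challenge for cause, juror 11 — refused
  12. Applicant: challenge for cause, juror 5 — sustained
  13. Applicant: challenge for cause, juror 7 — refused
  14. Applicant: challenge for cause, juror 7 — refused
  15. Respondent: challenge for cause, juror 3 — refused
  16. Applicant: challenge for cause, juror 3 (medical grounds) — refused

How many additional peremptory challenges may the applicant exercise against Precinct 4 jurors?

Applicant peremptories so far: #16, #15 — 2 of 2 used, 0 left overall.
Against Precinct 4: #16, #15 — 2 used; per-precinct cap 2 leaves 0.
Binding limit: min(0, 0) = 0.

0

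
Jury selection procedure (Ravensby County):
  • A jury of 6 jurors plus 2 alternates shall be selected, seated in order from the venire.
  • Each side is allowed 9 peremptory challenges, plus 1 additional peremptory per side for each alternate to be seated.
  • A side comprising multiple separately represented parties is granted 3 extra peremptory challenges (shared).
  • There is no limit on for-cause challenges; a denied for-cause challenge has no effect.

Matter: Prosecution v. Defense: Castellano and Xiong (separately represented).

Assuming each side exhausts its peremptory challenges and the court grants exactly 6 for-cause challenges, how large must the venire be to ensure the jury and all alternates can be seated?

39

Seats to fill: 6 + 2 alternates = 8.
Peremptories — Prosecution: 9 + 1×2 = 11; Defense: 9 + 1×2 + 3 = 14; total 25.
For-cause removals: 6.
Minimum venire: 8 + 25 + 6 = 39.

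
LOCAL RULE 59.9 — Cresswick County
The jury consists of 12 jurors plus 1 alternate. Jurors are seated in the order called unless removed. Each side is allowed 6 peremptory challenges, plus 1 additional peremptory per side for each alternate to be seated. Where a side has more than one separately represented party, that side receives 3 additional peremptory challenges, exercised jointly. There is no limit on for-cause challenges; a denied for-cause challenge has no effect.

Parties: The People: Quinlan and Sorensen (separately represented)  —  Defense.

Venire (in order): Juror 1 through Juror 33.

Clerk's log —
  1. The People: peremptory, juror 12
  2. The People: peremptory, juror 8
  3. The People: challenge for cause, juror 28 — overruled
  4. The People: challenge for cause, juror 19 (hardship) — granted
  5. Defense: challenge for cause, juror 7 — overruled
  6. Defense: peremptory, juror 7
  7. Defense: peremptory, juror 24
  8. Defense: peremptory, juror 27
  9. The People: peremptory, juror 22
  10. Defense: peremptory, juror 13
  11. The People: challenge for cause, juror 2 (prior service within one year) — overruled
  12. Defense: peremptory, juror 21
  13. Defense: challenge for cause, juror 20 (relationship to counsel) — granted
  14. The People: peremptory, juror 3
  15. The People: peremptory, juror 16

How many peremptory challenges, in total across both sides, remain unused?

The People allotment: 6 base + 1 × 1 alternate + 3 multi-party = 10. Defense allotment: 6 base + 1 × 1 alternate = 7.
The People peremptories used: #12, #8, #22, #3, #16 — 5 (for-cause on #28, #19, #2 don't count).
Defense peremptories used: #7, #24, #27, #13, #21 — 5 (for-cause on #7, #20 don't count).
Remaining: (10 − 5) + (7 − 5) = 7.

7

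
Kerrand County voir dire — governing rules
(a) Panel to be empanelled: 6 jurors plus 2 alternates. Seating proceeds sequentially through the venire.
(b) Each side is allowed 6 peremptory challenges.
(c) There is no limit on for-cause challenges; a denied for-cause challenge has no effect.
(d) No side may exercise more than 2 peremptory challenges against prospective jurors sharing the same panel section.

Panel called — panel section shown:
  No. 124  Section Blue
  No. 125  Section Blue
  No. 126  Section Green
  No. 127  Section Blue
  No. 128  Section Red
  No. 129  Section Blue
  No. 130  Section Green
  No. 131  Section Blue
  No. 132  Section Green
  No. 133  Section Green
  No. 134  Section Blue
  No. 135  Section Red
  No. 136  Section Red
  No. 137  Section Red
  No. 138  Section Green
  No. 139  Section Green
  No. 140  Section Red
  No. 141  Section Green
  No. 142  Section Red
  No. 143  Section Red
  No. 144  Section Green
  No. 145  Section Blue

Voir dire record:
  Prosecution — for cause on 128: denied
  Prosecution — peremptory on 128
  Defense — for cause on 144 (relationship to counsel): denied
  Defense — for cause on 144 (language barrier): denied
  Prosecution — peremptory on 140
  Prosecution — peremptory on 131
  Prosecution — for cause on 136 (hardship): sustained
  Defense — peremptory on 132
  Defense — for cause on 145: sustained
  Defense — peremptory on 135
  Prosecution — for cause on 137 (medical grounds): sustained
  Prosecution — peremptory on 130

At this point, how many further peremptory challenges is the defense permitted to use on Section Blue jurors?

2

Defense peremptories so far: #132, #135 — 2 of 6 used, 4 left overall.
Against Section Blue: none yet — per-section cap 2 leaves 2.
Binding limit: min(4, 2) = 2.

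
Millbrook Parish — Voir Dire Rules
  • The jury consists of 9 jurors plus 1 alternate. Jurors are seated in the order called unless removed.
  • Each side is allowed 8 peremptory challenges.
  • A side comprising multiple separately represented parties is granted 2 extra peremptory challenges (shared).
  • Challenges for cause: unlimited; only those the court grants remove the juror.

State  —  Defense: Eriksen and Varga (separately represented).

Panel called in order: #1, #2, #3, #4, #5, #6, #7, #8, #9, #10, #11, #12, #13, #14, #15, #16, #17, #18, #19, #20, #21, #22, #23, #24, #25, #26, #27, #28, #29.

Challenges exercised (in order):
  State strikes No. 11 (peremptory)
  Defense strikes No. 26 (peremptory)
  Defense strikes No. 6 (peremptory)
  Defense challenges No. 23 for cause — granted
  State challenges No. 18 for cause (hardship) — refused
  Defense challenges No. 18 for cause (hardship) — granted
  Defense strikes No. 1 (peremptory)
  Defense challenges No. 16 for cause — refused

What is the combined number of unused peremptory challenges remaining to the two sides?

State allotment: 8. Defense allotment: 8 base + 2 multi-party = 10.
State peremptories used: #11 — 1 (the for-cause on #18 doesn't count).
Defense peremptories used: #26, #6, #1 — 3 (for-cause on #23, #18, #16 don't count).
Remaining: (8 − 1) + (10 − 3) = 14.

14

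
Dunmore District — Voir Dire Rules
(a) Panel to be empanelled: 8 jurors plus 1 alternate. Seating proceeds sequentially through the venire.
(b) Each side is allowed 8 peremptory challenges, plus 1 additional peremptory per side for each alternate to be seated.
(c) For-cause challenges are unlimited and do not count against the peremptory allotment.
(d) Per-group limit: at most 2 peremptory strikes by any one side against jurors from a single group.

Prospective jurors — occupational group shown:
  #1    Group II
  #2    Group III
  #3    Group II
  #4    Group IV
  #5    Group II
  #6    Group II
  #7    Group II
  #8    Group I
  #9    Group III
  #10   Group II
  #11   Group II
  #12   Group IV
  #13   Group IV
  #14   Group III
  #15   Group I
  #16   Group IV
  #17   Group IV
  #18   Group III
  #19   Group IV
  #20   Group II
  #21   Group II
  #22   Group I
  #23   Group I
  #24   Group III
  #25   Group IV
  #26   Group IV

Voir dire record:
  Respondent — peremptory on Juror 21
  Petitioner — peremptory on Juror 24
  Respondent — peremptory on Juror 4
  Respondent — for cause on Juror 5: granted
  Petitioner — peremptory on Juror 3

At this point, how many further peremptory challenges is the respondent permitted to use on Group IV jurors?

Respondent peremptories so far: #21, #4 — 2 of 9 used, 7 left overall.
Against Group IV: #4 — 1 used; per-group cap 2 leaves 1.
Binding limit: min(7, 1) = 1.

1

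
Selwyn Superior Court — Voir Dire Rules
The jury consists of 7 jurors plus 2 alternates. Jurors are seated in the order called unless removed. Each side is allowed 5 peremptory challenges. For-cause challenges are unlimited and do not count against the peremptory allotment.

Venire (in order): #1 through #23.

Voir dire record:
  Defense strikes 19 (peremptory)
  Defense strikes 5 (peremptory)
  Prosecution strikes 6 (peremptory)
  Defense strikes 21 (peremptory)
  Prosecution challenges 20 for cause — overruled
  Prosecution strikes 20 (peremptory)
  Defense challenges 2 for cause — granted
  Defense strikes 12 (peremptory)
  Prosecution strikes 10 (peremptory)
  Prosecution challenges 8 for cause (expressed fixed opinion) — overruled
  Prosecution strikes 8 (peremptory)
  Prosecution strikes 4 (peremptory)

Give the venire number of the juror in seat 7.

14

Removed: #2, #4, #5, #6, #8, #10, #12, #19, #20, #21.
Seating in order: seats 1–7 → #1, #3, #7, #9, #11, #13, #14; alternates → #15, #16.
So seat 7 is #14.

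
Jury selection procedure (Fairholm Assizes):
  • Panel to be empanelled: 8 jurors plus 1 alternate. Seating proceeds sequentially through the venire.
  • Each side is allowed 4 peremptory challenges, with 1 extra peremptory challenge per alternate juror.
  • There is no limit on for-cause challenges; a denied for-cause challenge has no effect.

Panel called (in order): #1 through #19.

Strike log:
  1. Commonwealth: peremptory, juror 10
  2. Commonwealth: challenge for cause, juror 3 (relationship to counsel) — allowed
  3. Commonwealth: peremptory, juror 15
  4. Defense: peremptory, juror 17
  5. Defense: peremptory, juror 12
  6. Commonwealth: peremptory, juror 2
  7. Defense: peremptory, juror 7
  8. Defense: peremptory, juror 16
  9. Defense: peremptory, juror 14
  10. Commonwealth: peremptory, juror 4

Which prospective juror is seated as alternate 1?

19

Removed: #2, #3, #4, #7, #10, #12, #14, #15, #16, #17.
Seating in order: seats 1–8 → #1, #5, #6, #8, #9, #11, #13, #18; alternates → #19.
So alternate 1 is #19.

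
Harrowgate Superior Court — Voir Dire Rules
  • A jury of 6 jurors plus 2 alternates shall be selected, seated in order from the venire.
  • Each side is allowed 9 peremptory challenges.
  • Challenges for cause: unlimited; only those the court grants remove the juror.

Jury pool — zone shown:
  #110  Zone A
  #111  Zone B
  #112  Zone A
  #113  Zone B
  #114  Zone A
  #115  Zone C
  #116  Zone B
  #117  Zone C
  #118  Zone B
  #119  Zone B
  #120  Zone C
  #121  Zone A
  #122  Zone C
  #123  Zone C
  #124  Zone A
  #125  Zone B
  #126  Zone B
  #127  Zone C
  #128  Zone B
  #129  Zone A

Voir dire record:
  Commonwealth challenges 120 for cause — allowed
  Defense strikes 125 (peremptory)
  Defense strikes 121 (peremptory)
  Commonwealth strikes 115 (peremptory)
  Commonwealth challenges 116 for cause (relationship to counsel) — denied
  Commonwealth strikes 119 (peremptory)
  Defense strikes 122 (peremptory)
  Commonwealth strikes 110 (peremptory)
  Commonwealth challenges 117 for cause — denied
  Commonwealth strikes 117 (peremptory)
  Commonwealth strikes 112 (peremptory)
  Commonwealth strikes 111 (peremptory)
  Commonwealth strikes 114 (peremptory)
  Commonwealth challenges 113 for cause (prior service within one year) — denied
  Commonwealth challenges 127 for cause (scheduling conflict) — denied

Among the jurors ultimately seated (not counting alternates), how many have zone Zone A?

Removed: #110, #111, #112, #114, #115, #117, #119, #120, #121, #122, #125.
Seated jurors 1–6: #113, #116, #118, #123, #124, #126 (alternates #127, #128 not counted).
Of those, in Zone A: #124 → 1.

1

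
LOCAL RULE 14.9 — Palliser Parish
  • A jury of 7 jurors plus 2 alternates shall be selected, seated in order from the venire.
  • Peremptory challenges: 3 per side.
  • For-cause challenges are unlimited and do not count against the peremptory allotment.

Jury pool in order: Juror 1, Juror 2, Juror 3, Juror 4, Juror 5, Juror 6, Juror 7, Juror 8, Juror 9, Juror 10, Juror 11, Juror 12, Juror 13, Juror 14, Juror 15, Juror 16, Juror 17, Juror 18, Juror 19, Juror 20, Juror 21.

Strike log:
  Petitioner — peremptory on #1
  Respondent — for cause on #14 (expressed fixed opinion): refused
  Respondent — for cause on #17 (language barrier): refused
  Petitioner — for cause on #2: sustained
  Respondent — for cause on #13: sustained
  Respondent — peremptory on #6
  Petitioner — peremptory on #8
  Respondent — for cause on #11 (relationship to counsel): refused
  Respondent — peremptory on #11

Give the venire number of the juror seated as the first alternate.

Removed: #1, #2, #6, #8, #11, #13. (#14, #17 stay — for-cause denied.)
Filling seats in venire order through position 8: #3, #4, #5, #7, #9, #10, #12, #14.
So alternate 1 is #14.

14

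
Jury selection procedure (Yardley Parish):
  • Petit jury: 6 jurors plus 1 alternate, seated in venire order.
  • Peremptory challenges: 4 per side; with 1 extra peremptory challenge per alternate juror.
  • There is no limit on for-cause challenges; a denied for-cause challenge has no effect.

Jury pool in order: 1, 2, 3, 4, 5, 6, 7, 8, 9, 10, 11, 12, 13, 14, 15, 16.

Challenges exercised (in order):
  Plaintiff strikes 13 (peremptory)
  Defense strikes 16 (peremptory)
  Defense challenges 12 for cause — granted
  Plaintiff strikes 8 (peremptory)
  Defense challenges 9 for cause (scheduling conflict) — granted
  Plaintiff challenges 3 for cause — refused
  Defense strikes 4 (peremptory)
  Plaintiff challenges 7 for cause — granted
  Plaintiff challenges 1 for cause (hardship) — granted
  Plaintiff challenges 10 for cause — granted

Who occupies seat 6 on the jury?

14

Removed: #1, #4, #7, #8, #9, #10, #12, #13, #16. (#3 stays — for-cause denied.)
Filling seats in venire order through position 6: #2, #3, #5, #6, #11, #14.
So seat 6 is #14.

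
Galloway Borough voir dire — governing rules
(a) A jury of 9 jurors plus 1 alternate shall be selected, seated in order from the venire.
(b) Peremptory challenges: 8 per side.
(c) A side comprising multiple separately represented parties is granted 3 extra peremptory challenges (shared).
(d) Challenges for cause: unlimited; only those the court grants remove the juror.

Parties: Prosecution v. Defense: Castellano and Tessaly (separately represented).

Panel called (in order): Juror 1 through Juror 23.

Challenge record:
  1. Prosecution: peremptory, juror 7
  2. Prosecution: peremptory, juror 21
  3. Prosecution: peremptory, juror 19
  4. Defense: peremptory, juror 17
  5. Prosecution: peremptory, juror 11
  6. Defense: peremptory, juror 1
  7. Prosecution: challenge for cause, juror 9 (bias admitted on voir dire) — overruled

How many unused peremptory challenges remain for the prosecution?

Prosecution allotment: 8.
Prosecution peremptories used: #7, #21, #19, #11 — 4 (the for-cause on #9 doesn't count).
Remaining: 8 − 4 = 4.

4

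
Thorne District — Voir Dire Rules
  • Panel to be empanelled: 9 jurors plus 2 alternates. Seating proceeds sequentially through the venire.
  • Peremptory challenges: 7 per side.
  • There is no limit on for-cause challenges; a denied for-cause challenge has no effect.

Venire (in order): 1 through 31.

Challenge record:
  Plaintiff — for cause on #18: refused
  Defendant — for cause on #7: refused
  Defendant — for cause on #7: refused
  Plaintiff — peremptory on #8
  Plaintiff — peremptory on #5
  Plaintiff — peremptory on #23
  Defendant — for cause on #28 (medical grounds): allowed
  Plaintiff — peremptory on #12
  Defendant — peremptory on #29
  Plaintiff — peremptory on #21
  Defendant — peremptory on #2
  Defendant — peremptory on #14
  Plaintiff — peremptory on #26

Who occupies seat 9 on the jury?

Removed: #2, #5, #8, #12, #14, #21, #23, #26, #28, #29. (#7, #18 stay — for-cause denied.)
Filling seats in venire order through position 9: #1, #3, #4, #6, #7, #9, #10, #11, #13.
So seat 9 is #13.

13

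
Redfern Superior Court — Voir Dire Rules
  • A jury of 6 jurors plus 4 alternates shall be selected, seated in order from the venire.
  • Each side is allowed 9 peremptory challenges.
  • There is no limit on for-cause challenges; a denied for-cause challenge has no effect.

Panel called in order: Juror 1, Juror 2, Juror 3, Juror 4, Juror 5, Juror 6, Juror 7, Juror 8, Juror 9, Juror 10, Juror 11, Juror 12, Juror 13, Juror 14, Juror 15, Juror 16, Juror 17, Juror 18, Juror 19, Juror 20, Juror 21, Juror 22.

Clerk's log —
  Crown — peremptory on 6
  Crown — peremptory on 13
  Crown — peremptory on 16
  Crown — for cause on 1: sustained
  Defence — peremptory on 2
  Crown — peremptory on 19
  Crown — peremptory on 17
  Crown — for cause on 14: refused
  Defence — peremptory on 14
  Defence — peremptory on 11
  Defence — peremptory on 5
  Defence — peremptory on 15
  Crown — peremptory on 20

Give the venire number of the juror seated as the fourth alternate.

22

Removed: #1, #2, #5, #6, #11, #13, #14, #15, #16, #17, #19, #20.
Seating in order: seats 1–6 → #3, #4, #7, #8, #9, #10; alternates → #12, #18, #21, #22.
So alternate 4 is #22.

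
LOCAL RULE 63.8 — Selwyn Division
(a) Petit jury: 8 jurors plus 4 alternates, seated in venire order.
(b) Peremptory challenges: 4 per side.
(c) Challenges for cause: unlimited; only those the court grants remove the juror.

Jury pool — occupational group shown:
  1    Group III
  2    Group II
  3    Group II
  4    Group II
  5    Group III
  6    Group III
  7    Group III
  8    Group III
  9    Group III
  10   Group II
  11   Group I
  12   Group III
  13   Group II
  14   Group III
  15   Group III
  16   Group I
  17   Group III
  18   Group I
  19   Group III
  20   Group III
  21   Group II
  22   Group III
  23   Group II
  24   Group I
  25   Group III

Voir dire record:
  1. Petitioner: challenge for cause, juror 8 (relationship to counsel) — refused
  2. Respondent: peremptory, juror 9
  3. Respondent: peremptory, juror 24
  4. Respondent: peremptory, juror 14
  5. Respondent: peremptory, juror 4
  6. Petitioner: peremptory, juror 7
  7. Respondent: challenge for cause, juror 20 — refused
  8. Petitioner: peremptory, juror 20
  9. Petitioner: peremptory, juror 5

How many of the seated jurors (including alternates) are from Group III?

6

Removed: #4, #5, #7, #9, #14, #20, #24.
Seated (12 incl. alternates): #1, #2, #3, #6, #8, #10, #11, #12, #13, #15, #16, #17.
Of those, in Group III: #1, #6, #8, #12, #15, #17 → 6.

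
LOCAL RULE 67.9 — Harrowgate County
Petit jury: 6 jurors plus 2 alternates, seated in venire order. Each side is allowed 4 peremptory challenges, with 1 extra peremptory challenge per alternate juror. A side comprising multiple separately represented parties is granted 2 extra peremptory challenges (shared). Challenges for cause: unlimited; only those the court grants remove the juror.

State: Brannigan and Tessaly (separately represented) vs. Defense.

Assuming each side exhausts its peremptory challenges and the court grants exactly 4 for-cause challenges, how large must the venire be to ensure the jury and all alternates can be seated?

Seats to fill: 6 + 2 alternates = 8.
Peremptories — State: 4 + 1×2 + 2 = 8; Defense: 4 + 1×2 = 6; total 14.
For-cause removals: 4.
Minimum venire: 8 + 14 + 4 = 26.

26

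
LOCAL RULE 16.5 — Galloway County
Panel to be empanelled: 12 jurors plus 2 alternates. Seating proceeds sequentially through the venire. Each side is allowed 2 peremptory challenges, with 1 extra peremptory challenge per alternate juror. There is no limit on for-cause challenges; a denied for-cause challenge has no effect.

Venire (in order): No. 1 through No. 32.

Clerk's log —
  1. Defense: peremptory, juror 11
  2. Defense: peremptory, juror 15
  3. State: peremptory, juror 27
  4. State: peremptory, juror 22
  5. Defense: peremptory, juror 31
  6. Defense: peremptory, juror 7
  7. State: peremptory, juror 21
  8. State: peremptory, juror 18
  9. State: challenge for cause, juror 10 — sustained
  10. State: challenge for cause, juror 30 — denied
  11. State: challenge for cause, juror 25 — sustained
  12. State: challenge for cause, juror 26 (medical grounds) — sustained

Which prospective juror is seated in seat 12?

16

Removed: #7, #10, #11, #15, #18, #21, #22, #25, #26, #27, #31. (#30 stays — for-cause denied.)
Filling seats in venire order through position 12: #1, #2, #3, #4, #5, #6, #8, #9, #12, #13, #14, #16.
So seat 12 is #16.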